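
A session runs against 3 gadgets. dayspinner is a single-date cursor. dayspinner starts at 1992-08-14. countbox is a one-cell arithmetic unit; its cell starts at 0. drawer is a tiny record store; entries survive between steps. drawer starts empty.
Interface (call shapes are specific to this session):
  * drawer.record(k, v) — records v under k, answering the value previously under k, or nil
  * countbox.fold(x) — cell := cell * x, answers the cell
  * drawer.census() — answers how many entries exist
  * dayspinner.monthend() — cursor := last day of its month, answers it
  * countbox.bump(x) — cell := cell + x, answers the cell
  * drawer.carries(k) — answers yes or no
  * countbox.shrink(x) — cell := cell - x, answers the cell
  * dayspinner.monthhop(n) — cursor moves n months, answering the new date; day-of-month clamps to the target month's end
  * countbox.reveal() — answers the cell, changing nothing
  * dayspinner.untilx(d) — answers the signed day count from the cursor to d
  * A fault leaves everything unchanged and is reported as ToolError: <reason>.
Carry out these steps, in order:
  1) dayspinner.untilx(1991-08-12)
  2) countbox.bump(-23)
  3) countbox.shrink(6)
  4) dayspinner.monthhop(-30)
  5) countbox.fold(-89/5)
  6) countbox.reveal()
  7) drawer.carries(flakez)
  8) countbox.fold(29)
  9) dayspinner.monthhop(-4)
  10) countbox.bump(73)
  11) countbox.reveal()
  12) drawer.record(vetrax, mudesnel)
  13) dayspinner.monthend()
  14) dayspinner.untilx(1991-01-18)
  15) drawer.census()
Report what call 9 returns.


==> dayspinner.untilx(1991-08-12)
<== -368
==> countbox.bump(-23)
<== -23
==> countbox.shrink(6)
<== -29
==> dayspinner.monthhop(-30)
<== 1990-02-14
==> countbox.fold(-89/5)
<== 2581/5
==> countbox.reveal()
<== 2581/5
==> drawer.carries(flakez)
<== no
==> countbox.fold(29)
<== 74849/5
==> dayspinner.monthhop(-4)
<== 1989-10-14
==> countbox.bump(73)
<== 75214/5
==> countbox.reveal()
<== 75214/5
==> drawer.record(vetrax, mudesnel)
<== nil
==> dayspinner.monthend()
<== 1989-10-31
==> dayspinner.untilx(1991-01-18)
<== 444
==> drawer.census()
<== 1

Answer: 1989-10-14


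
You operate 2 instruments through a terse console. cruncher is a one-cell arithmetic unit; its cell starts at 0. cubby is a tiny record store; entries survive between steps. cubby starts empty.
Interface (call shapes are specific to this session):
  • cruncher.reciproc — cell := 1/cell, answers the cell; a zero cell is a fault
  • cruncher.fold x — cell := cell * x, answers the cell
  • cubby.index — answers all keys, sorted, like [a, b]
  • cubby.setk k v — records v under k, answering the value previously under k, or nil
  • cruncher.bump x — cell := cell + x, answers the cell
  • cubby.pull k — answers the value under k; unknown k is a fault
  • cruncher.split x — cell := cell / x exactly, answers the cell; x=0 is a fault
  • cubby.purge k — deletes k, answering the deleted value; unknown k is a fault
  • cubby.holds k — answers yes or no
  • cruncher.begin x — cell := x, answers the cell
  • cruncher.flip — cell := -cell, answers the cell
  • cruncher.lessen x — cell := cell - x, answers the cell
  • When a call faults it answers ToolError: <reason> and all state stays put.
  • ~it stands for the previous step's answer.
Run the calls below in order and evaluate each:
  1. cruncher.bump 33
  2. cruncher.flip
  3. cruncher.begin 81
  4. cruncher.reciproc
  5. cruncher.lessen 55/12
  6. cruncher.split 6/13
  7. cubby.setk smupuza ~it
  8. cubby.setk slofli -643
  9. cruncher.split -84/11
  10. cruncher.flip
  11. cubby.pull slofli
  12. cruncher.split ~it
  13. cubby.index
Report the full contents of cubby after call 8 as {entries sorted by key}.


> bump 33
= 33
> flip
= -33
> begin 81
= 81
> reciproc
= 1/81
> lessen 55/12
= -1481/324
> split 6/13
= -19253/1944
> setk smupuza ~it
= nil
> setk slofli -643
= nil
> split -84/11
= 211783/163296
> flip
= -211783/163296
> pull slofli
= -643
> split ~it
= 211783/104999328
> index
= [slofli, smupuza]

Answer: {slofli=-643, smupuza=-19253/1944}


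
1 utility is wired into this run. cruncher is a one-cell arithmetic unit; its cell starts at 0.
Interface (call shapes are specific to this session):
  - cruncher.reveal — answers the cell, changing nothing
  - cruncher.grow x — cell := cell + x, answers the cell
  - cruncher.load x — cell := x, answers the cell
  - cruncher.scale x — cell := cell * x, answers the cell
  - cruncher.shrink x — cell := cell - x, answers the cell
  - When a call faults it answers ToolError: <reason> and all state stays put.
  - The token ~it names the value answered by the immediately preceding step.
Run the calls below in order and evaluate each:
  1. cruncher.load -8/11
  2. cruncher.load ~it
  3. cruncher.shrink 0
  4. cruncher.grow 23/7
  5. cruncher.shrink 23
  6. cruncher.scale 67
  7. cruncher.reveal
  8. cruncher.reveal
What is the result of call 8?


Do: load[-8/11]
See: -8/11
Do: load[~it]
See: -8/11
Do: shrink[0]
See: -8/11
Do: grow[23/7]
See: 197/77
Do: shrink[23]
See: -1574/77
Do: scale[67]
See: -105458/77
Do: reveal[]
See: -105458/77
Do: reveal[]
See: -105458/77

Answer: -105458/77


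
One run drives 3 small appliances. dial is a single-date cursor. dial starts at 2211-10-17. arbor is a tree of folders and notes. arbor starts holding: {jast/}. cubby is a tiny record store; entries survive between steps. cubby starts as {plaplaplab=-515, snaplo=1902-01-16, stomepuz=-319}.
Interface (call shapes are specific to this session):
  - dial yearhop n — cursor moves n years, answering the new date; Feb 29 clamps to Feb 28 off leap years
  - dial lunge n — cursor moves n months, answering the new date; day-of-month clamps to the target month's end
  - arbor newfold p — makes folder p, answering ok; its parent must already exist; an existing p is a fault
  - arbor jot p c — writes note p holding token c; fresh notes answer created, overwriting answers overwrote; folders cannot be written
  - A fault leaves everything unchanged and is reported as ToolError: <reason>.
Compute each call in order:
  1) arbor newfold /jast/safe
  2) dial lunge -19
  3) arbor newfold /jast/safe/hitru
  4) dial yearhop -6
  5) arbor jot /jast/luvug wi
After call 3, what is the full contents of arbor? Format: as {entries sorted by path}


Answer: {jast/, jast/safe/, jast/safe/hitru/}

Derivation:
Next I call arbor newfold passing p=/jast/safe, yielding ok.
Invoking dial lunge passing n=-19, and get 2210-03-17.
Invoking arbor newfold passing p=/jast/safe/hitru, and observe ok.
I invoke dial yearhop passing n=-6, which returns 2204-03-17.
Invoking arbor jot passing p=/jast/luvug, c=wi, and see created.


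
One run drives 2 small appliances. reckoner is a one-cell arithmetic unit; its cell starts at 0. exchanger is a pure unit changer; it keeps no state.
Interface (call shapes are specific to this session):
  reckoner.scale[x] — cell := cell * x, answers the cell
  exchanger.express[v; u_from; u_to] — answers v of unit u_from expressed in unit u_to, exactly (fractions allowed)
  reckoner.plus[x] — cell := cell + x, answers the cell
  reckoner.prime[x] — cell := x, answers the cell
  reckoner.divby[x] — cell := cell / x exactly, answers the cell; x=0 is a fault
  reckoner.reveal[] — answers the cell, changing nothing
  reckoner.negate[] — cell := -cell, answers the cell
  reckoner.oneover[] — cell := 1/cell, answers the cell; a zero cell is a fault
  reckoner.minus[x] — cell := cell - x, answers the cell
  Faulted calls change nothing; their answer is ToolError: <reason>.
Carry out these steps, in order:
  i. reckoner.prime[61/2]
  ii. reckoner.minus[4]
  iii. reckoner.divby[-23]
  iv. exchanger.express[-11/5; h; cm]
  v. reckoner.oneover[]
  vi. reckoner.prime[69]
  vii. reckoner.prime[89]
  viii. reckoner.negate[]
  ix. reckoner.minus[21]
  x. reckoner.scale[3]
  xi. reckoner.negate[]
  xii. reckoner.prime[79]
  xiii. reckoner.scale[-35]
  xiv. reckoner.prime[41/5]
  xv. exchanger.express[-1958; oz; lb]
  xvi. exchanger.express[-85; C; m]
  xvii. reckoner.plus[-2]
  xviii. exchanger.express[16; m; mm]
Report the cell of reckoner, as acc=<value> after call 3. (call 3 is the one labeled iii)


Answer: acc=-53/46

Derivation:
$ reckoner.prime x='61/2'
  61/2
$ reckoner.minus x='4'
  53/2
$ reckoner.divby x='-23'
  -53/46
$ exchanger.express v='-11/5' u_from='h' u_to='cm'
  ToolError: incompatible units
$ reckoner.oneover
  -46/53
$ reckoner.prime x='69'
  69
$ reckoner.prime x='89'
  89
$ reckoner.negate
  -89
$ reckoner.minus x='21'
  -110
$ reckoner.scale x='3'
  -330
$ reckoner.negate
  330
$ reckoner.prime x='79'
  79
$ reckoner.scale x='-35'
  -2765
$ reckoner.prime x='41/5'
  41/5
$ exchanger.express v='-1958' u_from='oz' u_to='lb'
  -979/8
$ exchanger.express v='-85' u_from='C' u_to='m'
  ToolError: incompatible units
$ reckoner.plus x='-2'
  31/5
$ exchanger.express v='16' u_from='m' u_to='mm'
  16000


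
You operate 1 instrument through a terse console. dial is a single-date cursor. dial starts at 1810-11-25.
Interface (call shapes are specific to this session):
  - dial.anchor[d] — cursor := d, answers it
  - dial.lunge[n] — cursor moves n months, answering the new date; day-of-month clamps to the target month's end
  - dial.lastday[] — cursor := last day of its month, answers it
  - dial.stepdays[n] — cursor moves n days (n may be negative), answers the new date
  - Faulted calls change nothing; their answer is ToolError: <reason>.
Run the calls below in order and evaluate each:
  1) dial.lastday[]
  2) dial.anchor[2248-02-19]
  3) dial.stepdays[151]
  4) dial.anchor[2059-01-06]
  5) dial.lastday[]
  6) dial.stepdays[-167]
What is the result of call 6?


Answer: 2058-08-17

Derivation:
> dial.lastday
= 1810-11-30
> dial.anchor 2248-02-19
= 2248-02-19
> dial.stepdays 151
= 2248-07-19
> dial.anchor 2059-01-06
= 2059-01-06
> dial.lastday
= 2059-01-31
> dial.stepdays -167
= 2058-08-17


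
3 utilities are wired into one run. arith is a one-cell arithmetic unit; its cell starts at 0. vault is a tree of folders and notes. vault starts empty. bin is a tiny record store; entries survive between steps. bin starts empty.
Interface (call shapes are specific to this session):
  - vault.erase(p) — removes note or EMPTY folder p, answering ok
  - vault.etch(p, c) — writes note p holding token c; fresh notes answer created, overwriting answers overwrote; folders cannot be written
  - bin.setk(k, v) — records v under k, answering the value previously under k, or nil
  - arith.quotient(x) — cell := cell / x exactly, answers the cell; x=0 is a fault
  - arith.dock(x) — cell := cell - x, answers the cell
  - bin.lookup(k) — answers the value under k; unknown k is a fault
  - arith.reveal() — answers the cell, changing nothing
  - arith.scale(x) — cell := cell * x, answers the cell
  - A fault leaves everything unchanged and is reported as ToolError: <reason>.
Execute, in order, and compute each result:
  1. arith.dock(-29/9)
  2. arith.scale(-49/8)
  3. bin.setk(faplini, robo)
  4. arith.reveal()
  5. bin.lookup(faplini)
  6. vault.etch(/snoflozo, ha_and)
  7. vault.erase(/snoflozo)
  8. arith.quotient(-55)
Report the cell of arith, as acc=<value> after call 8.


-- arith.dock(x: -29/9) -> 29/9
-- arith.scale(x: -49/8) -> -1421/72
-- bin.setk(k: faplini, v: robo) -> nil
-- arith.reveal() -> -1421/72
-- bin.lookup(k: faplini) -> robo
-- vault.etch(p: /snoflozo, c: ha_and) -> created
-- vault.erase(p: /snoflozo) -> ok
-- arith.quotient(x: -55) -> 1421/3960

Answer: acc=1421/3960


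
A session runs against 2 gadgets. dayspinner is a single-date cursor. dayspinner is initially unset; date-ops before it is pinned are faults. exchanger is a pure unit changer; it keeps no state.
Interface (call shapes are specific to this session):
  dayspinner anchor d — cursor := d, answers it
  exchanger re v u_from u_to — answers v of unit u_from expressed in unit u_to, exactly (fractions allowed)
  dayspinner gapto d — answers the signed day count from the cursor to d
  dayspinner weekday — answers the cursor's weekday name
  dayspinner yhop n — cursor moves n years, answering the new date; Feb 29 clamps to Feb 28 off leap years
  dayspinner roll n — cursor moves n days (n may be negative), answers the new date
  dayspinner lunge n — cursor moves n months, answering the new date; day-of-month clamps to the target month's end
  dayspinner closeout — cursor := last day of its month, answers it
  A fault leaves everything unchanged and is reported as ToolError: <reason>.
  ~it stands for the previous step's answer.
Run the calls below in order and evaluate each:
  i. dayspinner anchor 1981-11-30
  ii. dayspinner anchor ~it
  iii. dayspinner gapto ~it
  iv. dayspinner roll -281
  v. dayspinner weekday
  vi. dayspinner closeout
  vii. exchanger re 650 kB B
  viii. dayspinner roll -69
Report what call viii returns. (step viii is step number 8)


[in] dayspinner anchor 1981-11-30
  1981-11-30
[in] dayspinner anchor ~it
  1981-11-30
[in] dayspinner gapto ~it
  0
[in] dayspinner roll -281
  1981-02-22
[in] dayspinner weekday
  Sunday
[in] dayspinner closeout
  1981-02-28
[in] exchanger re 650 kB B
  650000
[in] dayspinner roll -69
  1980-12-21

Answer: 1980-12-21


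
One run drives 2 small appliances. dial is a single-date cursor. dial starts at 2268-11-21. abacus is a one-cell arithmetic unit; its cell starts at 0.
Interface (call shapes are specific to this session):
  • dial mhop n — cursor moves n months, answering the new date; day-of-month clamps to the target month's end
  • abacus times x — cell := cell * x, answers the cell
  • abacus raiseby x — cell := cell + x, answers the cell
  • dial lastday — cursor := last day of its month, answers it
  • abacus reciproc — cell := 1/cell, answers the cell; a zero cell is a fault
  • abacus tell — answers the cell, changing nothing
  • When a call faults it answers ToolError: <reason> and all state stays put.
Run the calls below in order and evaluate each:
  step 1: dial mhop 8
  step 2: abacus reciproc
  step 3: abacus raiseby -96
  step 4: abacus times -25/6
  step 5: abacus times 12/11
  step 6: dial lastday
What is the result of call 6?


Answer: 2269-07-31

Derivation:
# dial mhop(8) -> 2269-07-21
# abacus reciproc() -> ToolError: reciprocal of zero
# abacus raiseby(-96) -> -96
# abacus times(-25/6) -> 400
# abacus times(12/11) -> 4800/11
# dial lastday() -> 2269-07-31


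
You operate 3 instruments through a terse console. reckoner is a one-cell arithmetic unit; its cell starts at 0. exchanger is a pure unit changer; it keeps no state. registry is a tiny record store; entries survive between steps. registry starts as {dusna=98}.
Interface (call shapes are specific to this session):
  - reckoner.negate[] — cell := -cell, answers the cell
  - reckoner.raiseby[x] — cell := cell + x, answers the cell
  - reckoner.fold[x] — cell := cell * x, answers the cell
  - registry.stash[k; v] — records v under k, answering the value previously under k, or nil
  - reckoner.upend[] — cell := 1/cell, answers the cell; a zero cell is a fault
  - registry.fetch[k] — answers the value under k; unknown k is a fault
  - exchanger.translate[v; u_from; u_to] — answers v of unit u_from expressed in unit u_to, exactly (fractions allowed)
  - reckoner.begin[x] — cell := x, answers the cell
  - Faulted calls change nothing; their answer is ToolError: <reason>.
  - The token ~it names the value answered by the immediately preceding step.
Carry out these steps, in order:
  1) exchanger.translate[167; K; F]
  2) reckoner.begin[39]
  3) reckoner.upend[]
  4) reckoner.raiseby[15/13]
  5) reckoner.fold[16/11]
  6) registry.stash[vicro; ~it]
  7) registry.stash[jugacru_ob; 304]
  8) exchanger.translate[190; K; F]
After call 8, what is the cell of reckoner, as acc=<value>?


Answer: acc=736/429

Derivation:
>> translate(v→167, u_from→K, u_to→F)
<< -15907/100
>> begin(x→39)
<< 39
>> upend()
<< 1/39
>> raiseby(x→15/13)
<< 46/39
>> fold(x→16/11)
<< 736/429
>> stash(k→vicro, v→~it)
<< nil
>> stash(k→jugacru_ob, v→304)
<< nil
>> translate(v→190, u_from→K, u_to→F)
<< -11767/100


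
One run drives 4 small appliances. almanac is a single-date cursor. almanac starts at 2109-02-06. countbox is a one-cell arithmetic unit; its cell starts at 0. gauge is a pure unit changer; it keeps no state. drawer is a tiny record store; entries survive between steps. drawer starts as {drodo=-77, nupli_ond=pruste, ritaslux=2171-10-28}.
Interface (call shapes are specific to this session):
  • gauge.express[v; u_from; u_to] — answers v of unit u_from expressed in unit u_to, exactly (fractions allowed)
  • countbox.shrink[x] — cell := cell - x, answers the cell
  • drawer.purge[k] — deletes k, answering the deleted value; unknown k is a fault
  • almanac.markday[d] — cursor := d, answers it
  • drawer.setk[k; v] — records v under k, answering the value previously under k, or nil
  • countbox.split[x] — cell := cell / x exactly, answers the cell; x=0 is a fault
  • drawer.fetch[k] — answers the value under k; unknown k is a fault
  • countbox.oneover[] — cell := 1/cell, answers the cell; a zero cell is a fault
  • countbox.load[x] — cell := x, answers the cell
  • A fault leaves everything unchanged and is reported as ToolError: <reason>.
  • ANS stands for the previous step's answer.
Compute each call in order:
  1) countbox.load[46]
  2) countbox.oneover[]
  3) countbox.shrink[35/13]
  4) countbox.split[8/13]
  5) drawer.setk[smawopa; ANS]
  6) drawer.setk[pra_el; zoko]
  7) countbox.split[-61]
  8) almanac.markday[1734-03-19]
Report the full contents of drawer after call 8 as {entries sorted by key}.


Answer: {drodo=-77, nupli_ond=pruste, pra_el=zoko, ritaslux=2171-10-28, smawopa=-1597/368}

Derivation:
! 1. load(x=46) == 46
! 2. oneover() == 1/46
! 3. shrink(x=35/13) == -1597/598
! 4. split(x=8/13) == -1597/368
! 5. setk(k=smawopa, v=ANS) == nil
! 6. setk(k=pra_el, v=zoko) == nil
! 7. split(x=-61) == 1597/22448
! 8. markday(d=1734-03-19) == 1734-03-19


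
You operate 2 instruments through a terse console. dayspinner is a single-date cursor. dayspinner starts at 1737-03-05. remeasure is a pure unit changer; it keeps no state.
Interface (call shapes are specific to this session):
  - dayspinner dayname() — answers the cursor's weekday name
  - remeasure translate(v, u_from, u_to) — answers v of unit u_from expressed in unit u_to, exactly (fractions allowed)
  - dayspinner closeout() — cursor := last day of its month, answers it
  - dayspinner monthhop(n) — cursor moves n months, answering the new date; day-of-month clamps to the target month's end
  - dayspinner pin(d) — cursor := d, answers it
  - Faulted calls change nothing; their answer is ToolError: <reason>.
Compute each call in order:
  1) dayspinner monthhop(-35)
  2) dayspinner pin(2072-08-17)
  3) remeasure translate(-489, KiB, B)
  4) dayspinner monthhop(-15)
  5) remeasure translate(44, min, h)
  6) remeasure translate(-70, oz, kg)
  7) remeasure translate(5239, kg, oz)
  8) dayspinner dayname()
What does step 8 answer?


Answer: Sunday

Derivation:
~$ dayspinner monthhop n→-35
:: 1734-04-05
~$ dayspinner pin d→2072-08-17
:: 2072-08-17
~$ remeasure translate v→-489 u_from→KiB u_to→B
:: -500736
~$ dayspinner monthhop n→-15
:: 2071-05-17
~$ remeasure translate v→44 u_from→min u_to→h
:: 11/15
~$ remeasure translate v→-70 u_from→oz u_to→kg
:: -317514659/160000000
~$ remeasure translate v→5239 u_from→kg u_to→oz
:: 8382400000000/45359237
~$ dayspinner dayname
:: Sunday


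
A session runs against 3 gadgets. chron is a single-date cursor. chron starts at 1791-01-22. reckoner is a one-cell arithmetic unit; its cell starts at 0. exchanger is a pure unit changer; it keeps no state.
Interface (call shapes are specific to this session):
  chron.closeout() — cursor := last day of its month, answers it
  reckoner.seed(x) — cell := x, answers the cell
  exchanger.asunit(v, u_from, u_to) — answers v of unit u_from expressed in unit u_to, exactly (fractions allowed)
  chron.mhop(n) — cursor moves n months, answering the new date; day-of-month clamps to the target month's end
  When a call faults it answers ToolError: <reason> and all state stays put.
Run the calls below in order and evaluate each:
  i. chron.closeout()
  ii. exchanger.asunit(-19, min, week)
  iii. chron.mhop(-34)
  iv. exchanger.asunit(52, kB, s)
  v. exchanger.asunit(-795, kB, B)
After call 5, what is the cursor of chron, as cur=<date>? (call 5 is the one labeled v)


;; chron.closeout() : 1791-01-31
;; exchanger.asunit(v=-19, u_from=min, u_to=week) : -19/10080
;; chron.mhop(n=-34) : 1788-03-31
;; exchanger.asunit(v=52, u_from=kB, u_to=s) : ToolError: incompatible units
;; exchanger.asunit(v=-795, u_from=kB, u_to=B) : -795000

Answer: cur=1788-03-31


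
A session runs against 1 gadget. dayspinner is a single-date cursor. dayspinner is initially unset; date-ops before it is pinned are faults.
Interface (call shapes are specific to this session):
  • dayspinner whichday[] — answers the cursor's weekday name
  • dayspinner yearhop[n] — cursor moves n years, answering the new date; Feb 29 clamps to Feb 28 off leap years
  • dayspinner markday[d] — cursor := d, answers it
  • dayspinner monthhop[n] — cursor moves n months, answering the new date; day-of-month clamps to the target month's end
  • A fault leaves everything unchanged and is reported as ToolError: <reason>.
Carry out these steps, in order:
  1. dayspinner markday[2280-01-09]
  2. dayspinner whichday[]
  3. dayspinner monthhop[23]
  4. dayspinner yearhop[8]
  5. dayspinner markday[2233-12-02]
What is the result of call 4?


·→ dayspinner markday(d: 2280-01-09)
·← 2280-01-09
·→ dayspinner whichday()
·← Friday
·→ dayspinner monthhop(n: 23)
·← 2281-12-09
·→ dayspinner yearhop(n: 8)
·← 2289-12-09
·→ dayspinner markday(d: 2233-12-02)
·← 2233-12-02

Answer: 2289-12-09


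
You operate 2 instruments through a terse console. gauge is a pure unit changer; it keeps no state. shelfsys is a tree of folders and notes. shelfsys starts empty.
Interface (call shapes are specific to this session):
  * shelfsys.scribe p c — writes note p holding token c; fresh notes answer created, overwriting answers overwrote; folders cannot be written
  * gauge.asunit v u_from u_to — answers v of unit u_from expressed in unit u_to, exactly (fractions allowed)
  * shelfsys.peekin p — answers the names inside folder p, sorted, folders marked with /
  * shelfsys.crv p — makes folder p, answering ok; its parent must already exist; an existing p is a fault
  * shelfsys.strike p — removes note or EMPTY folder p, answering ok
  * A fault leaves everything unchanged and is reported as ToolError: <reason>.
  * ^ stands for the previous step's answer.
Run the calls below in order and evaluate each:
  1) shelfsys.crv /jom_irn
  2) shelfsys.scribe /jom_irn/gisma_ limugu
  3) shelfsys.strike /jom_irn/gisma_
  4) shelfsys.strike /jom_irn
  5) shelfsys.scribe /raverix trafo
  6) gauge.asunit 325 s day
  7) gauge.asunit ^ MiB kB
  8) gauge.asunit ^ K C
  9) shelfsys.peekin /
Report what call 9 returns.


I try shelfsys.crv on p→/jom_irn, giving ok.
I use shelfsys.scribe on p→/jom_irn/gisma_, c→limugu, and see created.
Invoking shelfsys.strike on p→/jom_irn/gisma_, which returns ok.
Next I call shelfsys.strike on p→/jom_irn, yielding ok.
Next I call shelfsys.scribe on p→/raverix, c→trafo, and observe created.
Invoking gauge.asunit on v→325, u_from→s, u_to→day, → 13/3456.
Then gauge.asunit on v→^, u_from→MiB, u_to→kB, which returns 13312/3375.
I call gauge.asunit on v→^, u_from→K, u_to→C, — result: -3634277/13500.
I invoke shelfsys.peekin on p→/, and see [raverix].

Answer: [raverix]


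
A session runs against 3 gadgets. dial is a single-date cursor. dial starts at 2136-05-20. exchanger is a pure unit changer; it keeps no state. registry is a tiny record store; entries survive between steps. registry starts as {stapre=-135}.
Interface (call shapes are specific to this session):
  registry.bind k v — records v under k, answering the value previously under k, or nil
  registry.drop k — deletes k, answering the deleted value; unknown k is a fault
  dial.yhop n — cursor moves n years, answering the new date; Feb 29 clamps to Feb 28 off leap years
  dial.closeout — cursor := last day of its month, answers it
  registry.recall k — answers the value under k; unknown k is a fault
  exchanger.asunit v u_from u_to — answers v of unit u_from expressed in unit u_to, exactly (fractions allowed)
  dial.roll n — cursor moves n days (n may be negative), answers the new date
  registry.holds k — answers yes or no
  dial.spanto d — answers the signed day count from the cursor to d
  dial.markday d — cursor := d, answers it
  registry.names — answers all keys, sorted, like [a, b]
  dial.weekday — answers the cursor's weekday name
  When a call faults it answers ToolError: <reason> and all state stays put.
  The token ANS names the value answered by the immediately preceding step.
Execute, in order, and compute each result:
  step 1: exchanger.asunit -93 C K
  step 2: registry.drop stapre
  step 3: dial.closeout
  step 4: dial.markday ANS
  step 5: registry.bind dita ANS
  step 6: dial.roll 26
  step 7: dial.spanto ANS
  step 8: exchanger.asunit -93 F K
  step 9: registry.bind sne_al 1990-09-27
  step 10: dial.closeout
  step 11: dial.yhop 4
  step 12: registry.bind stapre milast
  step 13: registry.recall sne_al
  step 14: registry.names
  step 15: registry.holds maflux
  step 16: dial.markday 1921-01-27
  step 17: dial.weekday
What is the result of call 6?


Answer: 2136-06-26

Derivation:
;; asunit(-93, C, K) == 3603/20
;; drop(stapre) == -135
;; closeout() == 2136-05-31
;; markday(ANS) == 2136-05-31
;; bind(dita, ANS) == nil
;; roll(26) == 2136-06-26
;; spanto(ANS) == 0
;; asunit(-93, F, K) == 36667/180
;; bind(sne_al, 1990-09-27) == nil
;; closeout() == 2136-06-30
;; yhop(4) == 2140-06-30
;; bind(stapre, milast) == nil
;; recall(sne_al) == 1990-09-27
;; names() == [dita, sne_al, stapre]
;; holds(maflux) == no
;; markday(1921-01-27) == 1921-01-27
;; weekday() == Thursday


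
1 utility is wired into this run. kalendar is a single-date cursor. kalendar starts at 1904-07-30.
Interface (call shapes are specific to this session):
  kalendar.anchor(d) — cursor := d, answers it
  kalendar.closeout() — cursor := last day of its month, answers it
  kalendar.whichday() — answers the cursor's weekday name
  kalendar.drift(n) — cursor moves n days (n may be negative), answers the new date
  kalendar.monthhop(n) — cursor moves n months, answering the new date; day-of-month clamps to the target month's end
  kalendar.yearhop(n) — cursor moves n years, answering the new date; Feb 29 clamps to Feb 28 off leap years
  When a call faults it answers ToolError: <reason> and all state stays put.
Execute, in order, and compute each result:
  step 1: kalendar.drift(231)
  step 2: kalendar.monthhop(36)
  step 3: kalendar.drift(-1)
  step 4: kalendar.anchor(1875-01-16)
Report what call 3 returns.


Answer: 1908-03-17

Derivation:
Calling kalendar.drift on n→231, and observe 1905-03-18.
I try kalendar.monthhop on n→36, and see 1908-03-18.
Using kalendar.drift on n→-1, — result: 1908-03-17.
I use kalendar.anchor on d→1875-01-16, — result: 1875-01-16.


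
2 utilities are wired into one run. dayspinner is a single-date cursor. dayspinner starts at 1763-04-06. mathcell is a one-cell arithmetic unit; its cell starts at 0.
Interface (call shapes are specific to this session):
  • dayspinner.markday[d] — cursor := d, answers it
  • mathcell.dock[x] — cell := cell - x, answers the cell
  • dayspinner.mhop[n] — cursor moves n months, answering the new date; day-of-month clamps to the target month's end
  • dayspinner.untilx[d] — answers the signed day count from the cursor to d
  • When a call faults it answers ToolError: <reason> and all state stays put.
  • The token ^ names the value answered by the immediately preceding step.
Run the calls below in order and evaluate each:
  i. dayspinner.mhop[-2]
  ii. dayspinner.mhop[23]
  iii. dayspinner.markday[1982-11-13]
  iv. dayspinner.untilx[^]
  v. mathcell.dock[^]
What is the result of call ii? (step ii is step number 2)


Answer: 1765-01-06

Derivation:
Using mhop passing n: -2, and observe 1763-02-06.
I run mhop passing n: 23, and observe 1765-01-06.
I use markday passing d: 1982-11-13, yielding 1982-11-13.
Next I call untilx passing d: ^, and get 0.
Calling dock passing x: ^, and get 0.


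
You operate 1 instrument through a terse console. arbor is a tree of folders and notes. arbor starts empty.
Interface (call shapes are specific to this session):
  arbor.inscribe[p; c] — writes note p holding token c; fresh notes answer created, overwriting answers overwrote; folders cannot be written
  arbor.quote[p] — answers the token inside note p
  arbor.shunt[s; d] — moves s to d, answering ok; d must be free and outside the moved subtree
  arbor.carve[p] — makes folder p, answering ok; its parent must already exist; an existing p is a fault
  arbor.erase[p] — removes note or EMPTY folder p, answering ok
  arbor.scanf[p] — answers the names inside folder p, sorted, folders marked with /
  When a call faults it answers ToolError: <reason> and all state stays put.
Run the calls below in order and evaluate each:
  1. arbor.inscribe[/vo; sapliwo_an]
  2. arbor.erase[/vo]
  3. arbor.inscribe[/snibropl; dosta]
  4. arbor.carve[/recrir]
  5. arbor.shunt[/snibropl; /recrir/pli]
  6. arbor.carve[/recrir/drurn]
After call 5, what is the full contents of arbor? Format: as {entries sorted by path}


I use inscribe with p: /vo, c: sapliwo_an, and get created.
Now I run erase with p: /vo: ok.
I call inscribe with p: /snibropl, c: dosta: created.
I call carve with p: /recrir, → ok.
Now I run shunt with s: /snibropl, d: /recrir/pli, yielding ok.
I use carve with p: /recrir/drurn, and get ok.

Answer: {recrir/, recrir/pli=dosta}


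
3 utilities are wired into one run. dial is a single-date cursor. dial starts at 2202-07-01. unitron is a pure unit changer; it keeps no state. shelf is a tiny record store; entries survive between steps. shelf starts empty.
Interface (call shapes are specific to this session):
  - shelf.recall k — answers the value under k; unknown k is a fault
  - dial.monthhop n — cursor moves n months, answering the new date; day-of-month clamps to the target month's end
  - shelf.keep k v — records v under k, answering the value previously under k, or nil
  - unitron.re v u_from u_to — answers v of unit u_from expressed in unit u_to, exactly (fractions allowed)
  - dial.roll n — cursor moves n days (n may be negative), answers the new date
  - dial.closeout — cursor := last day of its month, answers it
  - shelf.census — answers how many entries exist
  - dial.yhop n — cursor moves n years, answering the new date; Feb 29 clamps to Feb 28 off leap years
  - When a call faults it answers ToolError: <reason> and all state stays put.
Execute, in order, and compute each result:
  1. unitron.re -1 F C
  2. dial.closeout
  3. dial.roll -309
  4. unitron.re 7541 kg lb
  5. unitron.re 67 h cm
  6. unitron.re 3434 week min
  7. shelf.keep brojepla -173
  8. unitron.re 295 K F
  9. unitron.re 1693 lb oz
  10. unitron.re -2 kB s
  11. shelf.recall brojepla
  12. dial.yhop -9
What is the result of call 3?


>> re(v=-1, u_from=F, u_to=C)
<< -55/3
>> closeout()
<< 2202-07-31
>> roll(n=-309)
<< 2201-09-25
>> re(v=7541, u_from=kg, u_to=lb)
<< 754100000000/45359237
>> re(v=67, u_from=h, u_to=cm)
<< ToolError: incompatible units
>> re(v=3434, u_from=week, u_to=min)
<< 34614720
>> keep(k=brojepla, v=-173)
<< nil
>> re(v=295, u_from=K, u_to=F)
<< 7133/100
>> re(v=1693, u_from=lb, u_to=oz)
<< 27088
>> re(v=-2, u_from=kB, u_to=s)
<< ToolError: incompatible units
>> recall(k=brojepla)
<< -173
>> yhop(n=-9)
<< 2192-09-25

Answer: 2201-09-25


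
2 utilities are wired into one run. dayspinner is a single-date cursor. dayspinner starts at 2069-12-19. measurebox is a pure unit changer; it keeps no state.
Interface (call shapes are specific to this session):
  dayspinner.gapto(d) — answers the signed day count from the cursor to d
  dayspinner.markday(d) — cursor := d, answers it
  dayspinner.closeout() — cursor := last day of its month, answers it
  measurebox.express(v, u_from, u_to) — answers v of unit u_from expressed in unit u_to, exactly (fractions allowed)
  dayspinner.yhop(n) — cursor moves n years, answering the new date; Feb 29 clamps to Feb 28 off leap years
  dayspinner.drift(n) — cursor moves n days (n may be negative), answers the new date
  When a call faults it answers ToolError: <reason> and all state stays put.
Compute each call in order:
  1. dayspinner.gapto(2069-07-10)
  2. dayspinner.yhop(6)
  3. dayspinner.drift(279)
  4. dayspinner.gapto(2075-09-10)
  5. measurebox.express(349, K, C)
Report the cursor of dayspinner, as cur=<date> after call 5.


Act: gapto[2069-07-10]
Obs: -162
Act: yhop[6]
Obs: 2075-12-19
Act: drift[279]
Obs: 2076-09-23
Act: gapto[2075-09-10]
Obs: -379
Act: express[349; K; C]
Obs: 1517/20

Answer: cur=2076-09-23


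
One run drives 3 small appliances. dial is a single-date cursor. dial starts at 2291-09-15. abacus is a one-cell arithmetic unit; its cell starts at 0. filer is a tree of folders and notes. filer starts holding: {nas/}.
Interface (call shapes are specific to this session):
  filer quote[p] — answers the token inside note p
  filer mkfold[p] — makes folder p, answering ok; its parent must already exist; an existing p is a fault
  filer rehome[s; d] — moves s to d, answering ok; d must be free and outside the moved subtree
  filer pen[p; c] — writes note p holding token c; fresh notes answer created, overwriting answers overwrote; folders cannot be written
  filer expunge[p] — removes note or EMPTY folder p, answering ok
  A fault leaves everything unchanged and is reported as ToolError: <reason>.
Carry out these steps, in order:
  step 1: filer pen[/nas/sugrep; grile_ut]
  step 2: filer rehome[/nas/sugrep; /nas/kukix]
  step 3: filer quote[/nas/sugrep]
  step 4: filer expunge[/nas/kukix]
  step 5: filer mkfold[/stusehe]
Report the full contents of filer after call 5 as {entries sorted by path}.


Answer: {nas/, stusehe/}

Derivation:
Next I call filer pen with /nas/sugrep, grile_ut, and observe created.
I invoke filer rehome with /nas/sugrep, /nas/kukix, which returns ok.
Invoking filer quote with /nas/sugrep, and get ToolError: not found.
Then filer expunge with /nas/kukix, — result: ok.
I call filer mkfold with /stusehe, and get ok.


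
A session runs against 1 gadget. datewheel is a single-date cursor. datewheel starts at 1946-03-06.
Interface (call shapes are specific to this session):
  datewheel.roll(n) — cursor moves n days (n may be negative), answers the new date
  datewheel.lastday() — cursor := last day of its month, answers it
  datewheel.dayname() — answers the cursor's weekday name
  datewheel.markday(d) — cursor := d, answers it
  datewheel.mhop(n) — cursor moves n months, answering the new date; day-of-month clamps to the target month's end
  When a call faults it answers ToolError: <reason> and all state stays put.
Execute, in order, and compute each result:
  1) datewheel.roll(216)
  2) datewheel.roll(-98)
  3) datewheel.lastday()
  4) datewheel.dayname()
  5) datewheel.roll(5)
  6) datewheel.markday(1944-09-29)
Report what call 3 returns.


Act: roll[n: 216]
Obs: 1946-10-08
Act: roll[n: -98]
Obs: 1946-07-02
Act: lastday[]
Obs: 1946-07-31
Act: dayname[]
Obs: Wednesday
Act: roll[n: 5]
Obs: 1946-08-05
Act: markday[d: 1944-09-29]
Obs: 1944-09-29

Answer: 1946-07-31


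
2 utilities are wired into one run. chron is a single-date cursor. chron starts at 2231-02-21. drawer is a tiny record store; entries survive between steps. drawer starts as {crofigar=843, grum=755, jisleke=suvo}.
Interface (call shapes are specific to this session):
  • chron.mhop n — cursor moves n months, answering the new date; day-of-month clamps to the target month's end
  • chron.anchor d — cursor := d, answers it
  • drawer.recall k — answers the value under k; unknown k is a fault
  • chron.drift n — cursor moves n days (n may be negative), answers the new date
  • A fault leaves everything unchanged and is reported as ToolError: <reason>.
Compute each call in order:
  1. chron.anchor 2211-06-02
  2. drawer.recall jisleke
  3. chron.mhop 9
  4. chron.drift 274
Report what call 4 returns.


==> chron.anchor(d→2211-06-02)
<== 2211-06-02
==> drawer.recall(k→jisleke)
<== suvo
==> chron.mhop(n→9)
<== 2212-03-02
==> chron.drift(n→274)
<== 2212-12-01

Answer: 2212-12-01


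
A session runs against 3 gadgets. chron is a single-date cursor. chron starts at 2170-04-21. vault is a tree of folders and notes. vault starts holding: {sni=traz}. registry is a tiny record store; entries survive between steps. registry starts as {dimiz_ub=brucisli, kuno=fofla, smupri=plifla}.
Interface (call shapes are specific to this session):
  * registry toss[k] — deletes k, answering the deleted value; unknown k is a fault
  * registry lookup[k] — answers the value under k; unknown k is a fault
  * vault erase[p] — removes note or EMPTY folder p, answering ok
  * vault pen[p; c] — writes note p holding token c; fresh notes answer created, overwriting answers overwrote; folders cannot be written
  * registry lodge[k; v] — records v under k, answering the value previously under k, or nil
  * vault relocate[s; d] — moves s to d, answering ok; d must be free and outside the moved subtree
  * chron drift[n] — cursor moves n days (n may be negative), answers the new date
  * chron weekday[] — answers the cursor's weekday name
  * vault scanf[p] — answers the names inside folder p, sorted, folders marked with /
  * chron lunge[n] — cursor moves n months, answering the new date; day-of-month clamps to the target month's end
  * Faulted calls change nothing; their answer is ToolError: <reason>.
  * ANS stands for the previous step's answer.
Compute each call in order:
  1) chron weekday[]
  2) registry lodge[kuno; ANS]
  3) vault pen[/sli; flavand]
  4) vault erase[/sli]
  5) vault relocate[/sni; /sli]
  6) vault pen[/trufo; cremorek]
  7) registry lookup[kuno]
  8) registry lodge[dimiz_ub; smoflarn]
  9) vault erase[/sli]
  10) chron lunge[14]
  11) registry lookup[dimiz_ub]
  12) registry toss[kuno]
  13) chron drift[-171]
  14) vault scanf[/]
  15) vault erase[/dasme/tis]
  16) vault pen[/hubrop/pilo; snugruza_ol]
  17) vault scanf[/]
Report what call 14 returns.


I use chron weekday, yielding Saturday.
Next I call registry lodge passing k='kuno', v='ANS', yielding fofla.
I invoke vault pen passing p='/sli', c='flavand', → created.
Next I call vault erase passing p='/sli', → ok.
I invoke vault relocate passing s='/sni', d='/sli', → ok.
Next I call vault pen passing p='/trufo', c='cremorek', giving created.
I invoke registry lookup passing k='kuno', and observe Saturday.
I run registry lodge passing k='dimiz_ub', v='smoflarn', and see brucisli.
Now I run vault erase passing p='/sli', and get ok.
I call chron lunge passing n='14', which returns 2171-06-21.
Using registry lookup passing k='dimiz_ub', giving smoflarn.
I call registry toss passing k='kuno', → Saturday.
I call chron drift passing n='-171', and observe 2171-01-01.
I run vault scanf passing p='/', yielding [trufo].
Calling vault erase passing p='/dasme/tis', and get ToolError: not found.
Using vault pen passing p='/hubrop/pilo', c='snugruza_ol', yielding ToolError: no parent.
I call vault scanf passing p='/', giving [trufo].

Answer: [trufo]


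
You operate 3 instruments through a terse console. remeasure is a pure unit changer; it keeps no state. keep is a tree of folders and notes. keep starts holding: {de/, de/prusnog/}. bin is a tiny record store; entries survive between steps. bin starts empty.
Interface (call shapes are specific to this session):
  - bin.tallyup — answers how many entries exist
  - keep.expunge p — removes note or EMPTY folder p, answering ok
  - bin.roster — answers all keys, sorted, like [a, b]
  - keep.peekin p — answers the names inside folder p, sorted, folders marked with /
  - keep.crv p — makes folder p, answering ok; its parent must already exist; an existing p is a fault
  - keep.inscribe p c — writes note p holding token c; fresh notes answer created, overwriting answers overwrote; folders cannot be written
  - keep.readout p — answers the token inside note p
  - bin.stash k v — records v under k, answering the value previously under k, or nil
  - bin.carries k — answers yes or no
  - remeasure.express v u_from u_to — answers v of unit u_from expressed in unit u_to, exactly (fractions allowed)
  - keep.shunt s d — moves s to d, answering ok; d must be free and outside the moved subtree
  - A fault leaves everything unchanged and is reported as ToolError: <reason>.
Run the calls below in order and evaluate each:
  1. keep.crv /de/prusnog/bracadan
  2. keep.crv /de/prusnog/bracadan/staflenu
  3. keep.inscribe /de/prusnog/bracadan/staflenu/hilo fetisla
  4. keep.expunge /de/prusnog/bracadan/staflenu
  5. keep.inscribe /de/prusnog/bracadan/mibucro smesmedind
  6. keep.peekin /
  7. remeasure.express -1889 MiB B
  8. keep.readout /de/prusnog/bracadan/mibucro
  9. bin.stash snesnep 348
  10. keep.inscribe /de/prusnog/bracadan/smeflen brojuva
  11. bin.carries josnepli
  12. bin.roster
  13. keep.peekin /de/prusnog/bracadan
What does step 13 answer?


;; 1. keep.crv(p='/de/prusnog/bracadan') : ok
;; 2. keep.crv(p='/de/prusnog/bracadan/staflenu') : ok
;; 3. keep.inscribe(p='/de/prusnog/bracadan/staflenu/hilo', c='fetisla') : created
;; 4. keep.expunge(p='/de/prusnog/bracadan/staflenu') : ToolError: not empty
;; 5. keep.inscribe(p='/de/prusnog/bracadan/mibucro', c='smesmedind') : created
;; 6. keep.peekin(p='/') : [de/]
;; 7. remeasure.express(v='-1889', u_from='MiB', u_to='B') : -1980760064
;; 8. keep.readout(p='/de/prusnog/bracadan/mibucro') : smesmedind
;; 9. bin.stash(k='snesnep', v='348') : nil
;; 10. keep.inscribe(p='/de/prusnog/bracadan/smeflen', c='brojuva') : created
;; 11. bin.carries(k='josnepli') : no
;; 12. bin.roster() : [snesnep]
;; 13. keep.peekin(p='/de/prusnog/bracadan') : [mibucro, smeflen, staflenu/]

Answer: [mibucro, smeflen, staflenu/]
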